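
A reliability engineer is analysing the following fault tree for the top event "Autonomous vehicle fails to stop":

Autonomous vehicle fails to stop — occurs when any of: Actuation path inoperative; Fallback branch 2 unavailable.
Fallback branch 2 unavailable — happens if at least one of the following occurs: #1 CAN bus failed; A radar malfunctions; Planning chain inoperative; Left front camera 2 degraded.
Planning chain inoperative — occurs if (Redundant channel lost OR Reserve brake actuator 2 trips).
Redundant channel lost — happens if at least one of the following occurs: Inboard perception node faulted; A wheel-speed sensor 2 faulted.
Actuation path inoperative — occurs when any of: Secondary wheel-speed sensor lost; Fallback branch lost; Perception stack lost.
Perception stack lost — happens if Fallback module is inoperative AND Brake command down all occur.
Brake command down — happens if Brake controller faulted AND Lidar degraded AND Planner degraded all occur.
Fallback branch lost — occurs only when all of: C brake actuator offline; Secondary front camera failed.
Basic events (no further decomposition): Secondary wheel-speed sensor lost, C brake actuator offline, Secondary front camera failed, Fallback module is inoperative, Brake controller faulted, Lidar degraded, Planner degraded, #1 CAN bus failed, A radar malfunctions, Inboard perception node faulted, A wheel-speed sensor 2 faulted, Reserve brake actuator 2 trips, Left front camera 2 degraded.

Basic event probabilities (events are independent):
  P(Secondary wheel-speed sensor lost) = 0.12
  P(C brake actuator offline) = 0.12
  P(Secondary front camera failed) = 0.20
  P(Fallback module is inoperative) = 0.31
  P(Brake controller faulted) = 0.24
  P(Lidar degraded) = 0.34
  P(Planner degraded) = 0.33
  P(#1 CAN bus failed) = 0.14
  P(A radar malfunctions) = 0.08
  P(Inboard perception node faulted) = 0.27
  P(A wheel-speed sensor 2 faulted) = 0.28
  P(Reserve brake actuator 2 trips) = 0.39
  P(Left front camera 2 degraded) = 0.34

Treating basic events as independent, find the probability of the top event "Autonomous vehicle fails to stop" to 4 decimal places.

P(Fallback branch lost) [AND] = 0.12 × 0.20 = 0.024000
P(Brake command down) [AND] = 0.24 × 0.34 × 0.33 = 0.026928
P(Perception stack lost) [AND] = 0.31 × 0.026928 = 0.008348
P(Actuation path inoperative) [OR] = 1 − (1−0.12) × (1−0.024000) × (1−0.008348) = 0.148290
P(Redundant channel lost) [OR] = 1 − (1−0.27) × (1−0.28) = 0.474400
P(Planning chain inoperative) [OR] = 1 − (1−0.474400) × (1−0.39) = 0.679384
P(Fallback branch 2 unavailable) [OR] = 1 − (1−0.14) × (1−0.08) × (1−0.679384) × (1−0.34) = 0.832577
P(Autonomous vehicle fails to stop) [OR] = 1 − (1−0.148290) × (1−0.832577) = 0.857404
Rounded to 4 decimal places: P(Autonomous vehicle fails to stop) ≈ 0.8574.

0.8574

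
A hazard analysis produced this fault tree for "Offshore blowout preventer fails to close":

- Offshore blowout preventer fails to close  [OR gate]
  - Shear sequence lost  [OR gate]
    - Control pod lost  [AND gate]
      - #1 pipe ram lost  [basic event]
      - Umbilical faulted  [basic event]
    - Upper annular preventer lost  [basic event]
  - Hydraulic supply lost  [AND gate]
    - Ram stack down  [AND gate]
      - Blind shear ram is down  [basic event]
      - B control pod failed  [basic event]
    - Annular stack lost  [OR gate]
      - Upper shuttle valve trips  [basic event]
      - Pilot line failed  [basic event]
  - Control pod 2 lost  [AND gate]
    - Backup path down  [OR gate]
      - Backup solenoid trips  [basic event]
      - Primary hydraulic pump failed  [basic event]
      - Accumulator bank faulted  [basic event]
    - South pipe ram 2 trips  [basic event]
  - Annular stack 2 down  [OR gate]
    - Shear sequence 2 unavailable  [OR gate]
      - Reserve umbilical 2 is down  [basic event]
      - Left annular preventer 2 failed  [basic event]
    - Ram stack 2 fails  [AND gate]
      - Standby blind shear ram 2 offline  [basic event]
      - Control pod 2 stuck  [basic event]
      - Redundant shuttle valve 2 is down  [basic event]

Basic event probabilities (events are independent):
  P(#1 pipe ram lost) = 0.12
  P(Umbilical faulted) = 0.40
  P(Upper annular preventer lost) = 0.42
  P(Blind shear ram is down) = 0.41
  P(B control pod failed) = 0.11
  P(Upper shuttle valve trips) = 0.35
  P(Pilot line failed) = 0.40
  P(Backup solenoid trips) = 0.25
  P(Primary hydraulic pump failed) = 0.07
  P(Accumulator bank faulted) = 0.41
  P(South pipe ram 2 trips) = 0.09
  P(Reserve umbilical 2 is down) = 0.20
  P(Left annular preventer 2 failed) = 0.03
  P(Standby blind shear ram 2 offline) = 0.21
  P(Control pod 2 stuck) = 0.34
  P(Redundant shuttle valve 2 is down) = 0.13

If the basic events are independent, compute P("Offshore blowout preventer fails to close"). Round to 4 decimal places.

0.6090

P(Control pod lost) [AND] = 0.12 × 0.40 = 0.048000
P(Shear sequence lost) [OR] = 1 − (1−0.048000) × (1−0.42) = 0.447840
P(Ram stack down) [AND] = 0.41 × 0.11 = 0.045100
P(Annular stack lost) [OR] = 1 − (1−0.35) × (1−0.40) = 0.610000
P(Hydraulic supply lost) [AND] = 0.045100 × 0.610000 = 0.027511
P(Backup path down) [OR] = 1 − (1−0.25) × (1−0.07) × (1−0.41) = 0.588475
P(Control pod 2 lost) [AND] = 0.588475 × 0.09 = 0.052963
P(Shear sequence 2 unavailable) [OR] = 1 − (1−0.20) × (1−0.03) = 0.224000
P(Ram stack 2 fails) [AND] = 0.21 × 0.34 × 0.13 = 0.009282
P(Annular stack 2 down) [OR] = 1 − (1−0.224000) × (1−0.009282) = 0.231203
P(Offshore blowout preventer fails to close) [OR] = 1 − (1−0.447840) × (1−0.027511) × (1−0.052963) × (1−0.231203) = 0.609044
Rounded to 4 decimal places: P(Offshore blowout preventer fails to close) ≈ 0.6090.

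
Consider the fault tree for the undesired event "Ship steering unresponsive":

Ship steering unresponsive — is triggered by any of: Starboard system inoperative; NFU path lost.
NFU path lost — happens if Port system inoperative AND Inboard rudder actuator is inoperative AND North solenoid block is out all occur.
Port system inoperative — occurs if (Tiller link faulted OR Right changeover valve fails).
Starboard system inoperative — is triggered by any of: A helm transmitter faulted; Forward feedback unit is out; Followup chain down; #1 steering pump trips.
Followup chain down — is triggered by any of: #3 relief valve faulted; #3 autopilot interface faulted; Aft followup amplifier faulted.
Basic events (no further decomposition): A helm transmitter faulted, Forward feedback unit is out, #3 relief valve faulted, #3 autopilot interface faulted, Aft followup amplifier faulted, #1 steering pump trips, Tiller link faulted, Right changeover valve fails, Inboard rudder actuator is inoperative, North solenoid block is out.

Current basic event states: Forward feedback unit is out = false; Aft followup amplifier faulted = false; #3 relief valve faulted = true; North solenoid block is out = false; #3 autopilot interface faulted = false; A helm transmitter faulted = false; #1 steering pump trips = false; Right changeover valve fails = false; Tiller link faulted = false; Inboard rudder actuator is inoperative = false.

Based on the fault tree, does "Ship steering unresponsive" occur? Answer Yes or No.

Followup chain down [OR]: #3 relief valve faulted=occurs, #3 autopilot interface faulted=not, Aft followup amplifier faulted=not → at least one input occurs → occurs.
Starboard system inoperative [OR]: A helm transmitter faulted=not, Forward feedback unit is out=not, Followup chain down=occurs, #1 steering pump trips=not → at least one input occurs → occurs.
Port system inoperative [OR]: Tiller link faulted=not, Right changeover valve fails=not → no input occurs → does not occur.
NFU path lost [AND]: Port system inoperative=not, Inboard rudder actuator is inoperative=not, North solenoid block is out=not → not all inputs occur → does not occur.
Ship steering unresponsive [OR]: Starboard system inoperative=occurs, NFU path lost=not → at least one input occurs → occurs.

Yes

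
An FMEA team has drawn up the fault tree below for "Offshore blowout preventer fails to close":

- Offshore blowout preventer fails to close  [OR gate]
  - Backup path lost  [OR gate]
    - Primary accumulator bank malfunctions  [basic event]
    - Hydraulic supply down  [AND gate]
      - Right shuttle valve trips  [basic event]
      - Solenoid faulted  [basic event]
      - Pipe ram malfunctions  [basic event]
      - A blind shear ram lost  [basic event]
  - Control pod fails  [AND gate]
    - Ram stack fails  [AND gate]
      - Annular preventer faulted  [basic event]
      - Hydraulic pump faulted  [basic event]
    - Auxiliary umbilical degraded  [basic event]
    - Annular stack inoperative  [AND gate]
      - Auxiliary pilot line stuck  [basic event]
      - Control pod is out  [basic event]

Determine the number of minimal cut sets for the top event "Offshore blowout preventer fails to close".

3

Hydraulic supply down [AND]: one cut set from each child combined → 1 × 1 × 1 × 1 = 1 cut set(s).
Backup path lost [OR]: union of children's cut sets → 2 cut set(s).
Ram stack fails [AND]: one cut set from each child combined → 1 × 1 = 1 cut set(s).
Annular stack inoperative [AND]: one cut set from each child combined → 1 × 1 = 1 cut set(s).
Control pod fails [AND]: one cut set from each child combined → 1 × 1 × 1 = 1 cut set(s).
Offshore blowout preventer fails to close [OR]: union of children's cut sets → 3 cut set(s).
Minimal cut sets: {Primary accumulator bank malfunctions}; {A blind shear ram lost, Pipe ram malfunctions, Right shuttle valve trips, Solenoid faulted}; {Annular preventer faulted, Auxiliary pilot line stuck, Auxiliary umbilical degraded, Control pod is out, Hydraulic pump faulted}.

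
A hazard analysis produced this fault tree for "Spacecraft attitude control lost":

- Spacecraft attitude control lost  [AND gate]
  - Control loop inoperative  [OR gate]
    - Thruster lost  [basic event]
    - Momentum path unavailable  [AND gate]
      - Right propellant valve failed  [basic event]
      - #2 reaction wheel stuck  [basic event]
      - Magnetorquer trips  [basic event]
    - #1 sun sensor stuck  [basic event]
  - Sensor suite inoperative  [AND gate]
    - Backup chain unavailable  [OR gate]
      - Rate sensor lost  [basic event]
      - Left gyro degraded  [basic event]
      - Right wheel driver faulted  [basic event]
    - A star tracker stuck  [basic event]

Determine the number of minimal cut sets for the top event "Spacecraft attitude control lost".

9

Momentum path unavailable [AND]: one cut set from each child combined → 1 × 1 × 1 = 1 cut set(s).
Control loop inoperative [OR]: union of children's cut sets → 3 cut set(s).
Backup chain unavailable [OR]: union of children's cut sets → 3 cut set(s).
Sensor suite inoperative [AND]: one cut set from each child combined → 3 × 1 = 3 cut set(s).
Spacecraft attitude control lost [AND]: one cut set from each child combined → 3 × 3 = 9 cut set(s).
Minimal cut sets: {A star tracker stuck, Rate sensor lost, Thruster lost}; {A star tracker stuck, Left gyro degraded, Thruster lost}; {A star tracker stuck, Right wheel driver faulted, Thruster lost}; {#2 reaction wheel stuck, A star tracker stuck, Magnetorquer trips, Rate sensor lost, Right propellant valve failed}; {#2 reaction wheel stuck, A star tracker stuck, Left gyro degraded, Magnetorquer trips, Right propellant valve failed}; {#2 reaction wheel stuck, A star tracker stuck, Magnetorquer trips, Right propellant valve failed, Right wheel driver faulted}; {#1 sun sensor stuck, A star tracker stuck, Rate sensor lost}; {#1 sun sensor stuck, A star tracker stuck, Left gyro degraded}; {#1 sun sensor stuck, A star tracker stuck, Right wheel driver faulted}.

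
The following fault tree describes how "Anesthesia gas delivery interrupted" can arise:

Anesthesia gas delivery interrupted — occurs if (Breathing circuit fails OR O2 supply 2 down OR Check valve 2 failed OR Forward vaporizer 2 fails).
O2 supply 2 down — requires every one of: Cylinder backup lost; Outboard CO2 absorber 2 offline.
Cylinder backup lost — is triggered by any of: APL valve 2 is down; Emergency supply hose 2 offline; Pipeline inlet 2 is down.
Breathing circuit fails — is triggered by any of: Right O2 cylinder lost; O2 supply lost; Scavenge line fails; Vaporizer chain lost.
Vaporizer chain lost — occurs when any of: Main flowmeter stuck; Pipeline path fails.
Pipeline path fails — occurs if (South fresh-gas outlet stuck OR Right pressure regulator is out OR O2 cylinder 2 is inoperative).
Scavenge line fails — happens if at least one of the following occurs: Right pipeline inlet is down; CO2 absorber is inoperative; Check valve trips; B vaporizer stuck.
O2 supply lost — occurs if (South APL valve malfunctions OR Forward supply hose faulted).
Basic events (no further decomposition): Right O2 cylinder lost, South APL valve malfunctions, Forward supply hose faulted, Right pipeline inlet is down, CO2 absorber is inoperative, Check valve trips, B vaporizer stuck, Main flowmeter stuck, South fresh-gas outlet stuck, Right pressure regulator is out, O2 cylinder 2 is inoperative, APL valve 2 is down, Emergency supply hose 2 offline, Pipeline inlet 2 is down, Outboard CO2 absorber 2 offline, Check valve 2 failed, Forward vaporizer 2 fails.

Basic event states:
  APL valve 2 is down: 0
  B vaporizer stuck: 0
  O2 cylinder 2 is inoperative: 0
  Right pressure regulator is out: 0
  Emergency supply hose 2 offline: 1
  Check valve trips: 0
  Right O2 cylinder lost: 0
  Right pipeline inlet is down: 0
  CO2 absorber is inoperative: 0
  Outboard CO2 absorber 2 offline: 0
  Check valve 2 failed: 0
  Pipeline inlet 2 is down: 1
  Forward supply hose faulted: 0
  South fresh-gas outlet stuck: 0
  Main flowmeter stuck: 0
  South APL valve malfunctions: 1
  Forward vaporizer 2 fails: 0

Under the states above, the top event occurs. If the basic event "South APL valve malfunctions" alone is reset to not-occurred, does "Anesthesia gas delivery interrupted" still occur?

No

Counterfactual: set "South APL valve malfunctions" to not occurred.
O2 supply lost [OR]: South APL valve malfunctions=not, Forward supply hose faulted=not → no input occurs → does not occur.
Scavenge line fails [OR]: Right pipeline inlet is down=not, CO2 absorber is inoperative=not, Check valve trips=not, B vaporizer stuck=not → no input occurs → does not occur.
Pipeline path fails [OR]: South fresh-gas outlet stuck=not, Right pressure regulator is out=not, O2 cylinder 2 is inoperative=not → no input occurs → does not occur.
Vaporizer chain lost [OR]: Main flowmeter stuck=not, Pipeline path fails=not → no input occurs → does not occur.
Breathing circuit fails [OR]: Right O2 cylinder lost=not, O2 supply lost=not, Scavenge line fails=not, Vaporizer chain lost=not → no input occurs → does not occur.
Cylinder backup lost [OR]: APL valve 2 is down=not, Emergency supply hose 2 offline=occurs, Pipeline inlet 2 is down=occurs → at least one input occurs → occurs.
O2 supply 2 down [AND]: Cylinder backup lost=occurs, Outboard CO2 absorber 2 offline=not → not all inputs occur → does not occur.
Anesthesia gas delivery interrupted [OR]: Breathing circuit fails=not, O2 supply 2 down=not, Check valve 2 failed=not, Forward vaporizer 2 fails=not → no input occurs → does not occur.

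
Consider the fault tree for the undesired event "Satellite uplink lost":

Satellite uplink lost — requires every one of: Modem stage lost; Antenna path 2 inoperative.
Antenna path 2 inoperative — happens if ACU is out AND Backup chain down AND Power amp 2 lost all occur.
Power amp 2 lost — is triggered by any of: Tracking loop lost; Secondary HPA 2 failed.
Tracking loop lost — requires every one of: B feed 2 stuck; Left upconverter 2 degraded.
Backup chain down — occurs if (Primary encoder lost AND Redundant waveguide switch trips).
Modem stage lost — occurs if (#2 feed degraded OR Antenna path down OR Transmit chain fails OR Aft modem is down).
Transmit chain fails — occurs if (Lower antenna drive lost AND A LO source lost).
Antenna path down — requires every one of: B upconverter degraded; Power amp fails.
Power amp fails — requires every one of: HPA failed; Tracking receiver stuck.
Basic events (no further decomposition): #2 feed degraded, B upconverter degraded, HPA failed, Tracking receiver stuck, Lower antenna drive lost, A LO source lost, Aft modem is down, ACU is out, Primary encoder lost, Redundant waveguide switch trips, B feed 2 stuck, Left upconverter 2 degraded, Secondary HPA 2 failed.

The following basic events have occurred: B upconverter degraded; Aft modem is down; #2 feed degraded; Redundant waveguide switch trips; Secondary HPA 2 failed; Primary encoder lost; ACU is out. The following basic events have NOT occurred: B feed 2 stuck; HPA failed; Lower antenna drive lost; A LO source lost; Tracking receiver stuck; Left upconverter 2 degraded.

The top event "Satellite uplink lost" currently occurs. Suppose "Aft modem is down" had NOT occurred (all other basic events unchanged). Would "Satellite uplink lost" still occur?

Counterfactual: set "Aft modem is down" to not occurred.
Power amp fails [AND]: HPA failed=not, Tracking receiver stuck=not → not all inputs occur → does not occur.
Antenna path down [AND]: B upconverter degraded=occurs, Power amp fails=not → not all inputs occur → does not occur.
Transmit chain fails [AND]: Lower antenna drive lost=not, A LO source lost=not → not all inputs occur → does not occur.
Modem stage lost [OR]: #2 feed degraded=occurs, Antenna path down=not, Transmit chain fails=not, Aft modem is down=not → at least one input occurs → occurs.
Backup chain down [AND]: Primary encoder lost=occurs, Redundant waveguide switch trips=occurs → all inputs occur → occurs.
Tracking loop lost [AND]: B feed 2 stuck=not, Left upconverter 2 degraded=not → not all inputs occur → does not occur.
Power amp 2 lost [OR]: Tracking loop lost=not, Secondary HPA 2 failed=occurs → at least one input occurs → occurs.
Antenna path 2 inoperative [AND]: ACU is out=occurs, Backup chain down=occurs, Power amp 2 lost=occurs → all inputs occur → occurs.
Satellite uplink lost [AND]: Modem stage lost=occurs, Antenna path 2 inoperative=occurs → all inputs occur → occurs.

Yes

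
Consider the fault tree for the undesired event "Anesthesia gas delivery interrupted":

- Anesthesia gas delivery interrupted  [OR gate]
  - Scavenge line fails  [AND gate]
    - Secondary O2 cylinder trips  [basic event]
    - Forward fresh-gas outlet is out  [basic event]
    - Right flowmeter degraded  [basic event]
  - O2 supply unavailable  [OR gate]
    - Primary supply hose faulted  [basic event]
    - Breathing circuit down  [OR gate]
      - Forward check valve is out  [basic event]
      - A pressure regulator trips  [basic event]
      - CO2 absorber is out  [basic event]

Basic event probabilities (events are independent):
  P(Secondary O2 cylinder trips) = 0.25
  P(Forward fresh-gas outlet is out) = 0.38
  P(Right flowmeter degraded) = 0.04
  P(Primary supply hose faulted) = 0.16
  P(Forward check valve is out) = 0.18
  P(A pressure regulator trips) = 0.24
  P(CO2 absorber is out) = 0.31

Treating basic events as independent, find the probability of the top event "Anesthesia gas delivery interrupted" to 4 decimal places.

P(Scavenge line fails) [AND] = 0.25 × 0.38 × 0.04 = 0.003800
P(Breathing circuit down) [OR] = 1 − (1−0.18) × (1−0.24) × (1−0.31) = 0.569992
P(O2 supply unavailable) [OR] = 1 − (1−0.16) × (1−0.569992) = 0.638793
P(Anesthesia gas delivery interrupted) [OR] = 1 − (1−0.003800) × (1−0.638793) = 0.640166
Rounded to 4 decimal places: P(Anesthesia gas delivery interrupted) ≈ 0.6402.

0.6402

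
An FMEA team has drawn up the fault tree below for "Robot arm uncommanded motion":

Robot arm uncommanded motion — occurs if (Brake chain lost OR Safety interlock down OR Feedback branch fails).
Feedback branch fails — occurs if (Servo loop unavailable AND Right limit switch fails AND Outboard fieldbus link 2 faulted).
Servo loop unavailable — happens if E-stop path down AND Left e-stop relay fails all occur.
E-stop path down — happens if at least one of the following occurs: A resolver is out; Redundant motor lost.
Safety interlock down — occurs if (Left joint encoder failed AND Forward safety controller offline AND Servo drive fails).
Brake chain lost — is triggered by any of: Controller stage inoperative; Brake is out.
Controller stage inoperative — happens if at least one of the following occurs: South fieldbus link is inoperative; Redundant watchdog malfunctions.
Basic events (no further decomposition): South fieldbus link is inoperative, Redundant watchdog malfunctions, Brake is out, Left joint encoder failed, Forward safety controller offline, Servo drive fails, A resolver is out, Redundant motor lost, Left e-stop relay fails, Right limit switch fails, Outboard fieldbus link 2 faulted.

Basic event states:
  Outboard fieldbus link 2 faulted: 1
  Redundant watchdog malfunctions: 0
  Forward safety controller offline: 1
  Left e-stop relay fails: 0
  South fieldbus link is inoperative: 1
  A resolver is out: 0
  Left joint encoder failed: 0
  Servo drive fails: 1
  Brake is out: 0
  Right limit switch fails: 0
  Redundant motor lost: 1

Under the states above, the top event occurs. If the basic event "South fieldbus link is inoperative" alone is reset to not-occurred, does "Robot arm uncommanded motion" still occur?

Counterfactual: set "South fieldbus link is inoperative" to not occurred.
Controller stage inoperative [OR]: South fieldbus link is inoperative=not, Redundant watchdog malfunctions=not → no input occurs → does not occur.
Brake chain lost [OR]: Controller stage inoperative=not, Brake is out=not → no input occurs → does not occur.
Safety interlock down [AND]: Left joint encoder failed=not, Forward safety controller offline=occurs, Servo drive fails=occurs → not all inputs occur → does not occur.
E-stop path down [OR]: A resolver is out=not, Redundant motor lost=occurs → at least one input occurs → occurs.
Servo loop unavailable [AND]: E-stop path down=occurs, Left e-stop relay fails=not → not all inputs occur → does not occur.
Feedback branch fails [AND]: Servo loop unavailable=not, Right limit switch fails=not, Outboard fieldbus link 2 faulted=occurs → not all inputs occur → does not occur.
Robot arm uncommanded motion [OR]: Brake chain lost=not, Safety interlock down=not, Feedback branch fails=not → no input occurs → does not occur.

No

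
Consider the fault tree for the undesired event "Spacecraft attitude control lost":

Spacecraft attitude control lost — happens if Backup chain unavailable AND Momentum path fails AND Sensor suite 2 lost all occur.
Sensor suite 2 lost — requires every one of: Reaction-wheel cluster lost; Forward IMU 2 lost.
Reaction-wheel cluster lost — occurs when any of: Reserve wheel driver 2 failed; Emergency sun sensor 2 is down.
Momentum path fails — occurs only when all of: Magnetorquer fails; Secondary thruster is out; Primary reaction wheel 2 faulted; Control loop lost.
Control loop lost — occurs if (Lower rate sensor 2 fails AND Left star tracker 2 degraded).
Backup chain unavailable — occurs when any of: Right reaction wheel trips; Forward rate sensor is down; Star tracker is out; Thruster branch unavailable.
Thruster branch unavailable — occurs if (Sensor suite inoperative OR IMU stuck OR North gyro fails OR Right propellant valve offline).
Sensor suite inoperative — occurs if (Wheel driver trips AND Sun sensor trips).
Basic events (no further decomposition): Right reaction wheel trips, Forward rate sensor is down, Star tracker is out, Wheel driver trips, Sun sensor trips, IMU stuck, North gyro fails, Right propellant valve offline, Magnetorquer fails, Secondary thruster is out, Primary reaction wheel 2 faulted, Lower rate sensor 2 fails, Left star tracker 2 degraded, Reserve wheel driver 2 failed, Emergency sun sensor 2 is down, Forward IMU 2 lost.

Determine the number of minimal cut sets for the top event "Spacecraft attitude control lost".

Sensor suite inoperative [AND]: one cut set from each child combined → 1 × 1 = 1 cut set(s).
Thruster branch unavailable [OR]: union of children's cut sets → 4 cut set(s).
Backup chain unavailable [OR]: union of children's cut sets → 7 cut set(s).
Control loop lost [AND]: one cut set from each child combined → 1 × 1 = 1 cut set(s).
Momentum path fails [AND]: one cut set from each child combined → 1 × 1 × 1 × 1 = 1 cut set(s).
Reaction-wheel cluster lost [OR]: union of children's cut sets → 2 cut set(s).
Sensor suite 2 lost [AND]: one cut set from each child combined → 2 × 1 = 2 cut set(s).
Spacecraft attitude control lost [AND]: one cut set from each child combined → 7 × 1 × 2 = 14 cut set(s).

14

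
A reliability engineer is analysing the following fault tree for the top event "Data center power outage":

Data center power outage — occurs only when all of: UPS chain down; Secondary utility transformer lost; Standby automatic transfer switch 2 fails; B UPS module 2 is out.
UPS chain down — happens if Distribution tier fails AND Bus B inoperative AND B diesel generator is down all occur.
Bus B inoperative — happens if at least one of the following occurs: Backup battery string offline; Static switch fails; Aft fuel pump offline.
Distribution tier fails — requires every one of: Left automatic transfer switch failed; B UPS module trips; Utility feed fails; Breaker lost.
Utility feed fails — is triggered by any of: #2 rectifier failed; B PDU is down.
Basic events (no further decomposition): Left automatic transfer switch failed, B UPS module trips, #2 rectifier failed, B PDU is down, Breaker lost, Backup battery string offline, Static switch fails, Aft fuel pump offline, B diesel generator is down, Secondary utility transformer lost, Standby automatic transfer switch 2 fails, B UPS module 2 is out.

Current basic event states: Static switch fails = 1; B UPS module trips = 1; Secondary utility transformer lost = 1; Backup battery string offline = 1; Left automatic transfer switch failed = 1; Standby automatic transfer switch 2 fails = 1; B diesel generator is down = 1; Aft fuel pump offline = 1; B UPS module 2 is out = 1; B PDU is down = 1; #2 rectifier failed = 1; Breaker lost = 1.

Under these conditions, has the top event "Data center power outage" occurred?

Yes

Utility feed fails [OR]: #2 rectifier failed=occurs, B PDU is down=occurs → at least one input occurs → occurs.
Distribution tier fails [AND]: Left automatic transfer switch failed=occurs, B UPS module trips=occurs, Utility feed fails=occurs, Breaker lost=occurs → all inputs occur → occurs.
Bus B inoperative [OR]: Backup battery string offline=occurs, Static switch fails=occurs, Aft fuel pump offline=occurs → at least one input occurs → occurs.
UPS chain down [AND]: Distribution tier fails=occurs, Bus B inoperative=occurs, B diesel generator is down=occurs → all inputs occur → occurs.
Data center power outage [AND]: UPS chain down=occurs, Secondary utility transformer lost=occurs, Standby automatic transfer switch 2 fails=occurs, B UPS module 2 is out=occurs → all inputs occur → occurs.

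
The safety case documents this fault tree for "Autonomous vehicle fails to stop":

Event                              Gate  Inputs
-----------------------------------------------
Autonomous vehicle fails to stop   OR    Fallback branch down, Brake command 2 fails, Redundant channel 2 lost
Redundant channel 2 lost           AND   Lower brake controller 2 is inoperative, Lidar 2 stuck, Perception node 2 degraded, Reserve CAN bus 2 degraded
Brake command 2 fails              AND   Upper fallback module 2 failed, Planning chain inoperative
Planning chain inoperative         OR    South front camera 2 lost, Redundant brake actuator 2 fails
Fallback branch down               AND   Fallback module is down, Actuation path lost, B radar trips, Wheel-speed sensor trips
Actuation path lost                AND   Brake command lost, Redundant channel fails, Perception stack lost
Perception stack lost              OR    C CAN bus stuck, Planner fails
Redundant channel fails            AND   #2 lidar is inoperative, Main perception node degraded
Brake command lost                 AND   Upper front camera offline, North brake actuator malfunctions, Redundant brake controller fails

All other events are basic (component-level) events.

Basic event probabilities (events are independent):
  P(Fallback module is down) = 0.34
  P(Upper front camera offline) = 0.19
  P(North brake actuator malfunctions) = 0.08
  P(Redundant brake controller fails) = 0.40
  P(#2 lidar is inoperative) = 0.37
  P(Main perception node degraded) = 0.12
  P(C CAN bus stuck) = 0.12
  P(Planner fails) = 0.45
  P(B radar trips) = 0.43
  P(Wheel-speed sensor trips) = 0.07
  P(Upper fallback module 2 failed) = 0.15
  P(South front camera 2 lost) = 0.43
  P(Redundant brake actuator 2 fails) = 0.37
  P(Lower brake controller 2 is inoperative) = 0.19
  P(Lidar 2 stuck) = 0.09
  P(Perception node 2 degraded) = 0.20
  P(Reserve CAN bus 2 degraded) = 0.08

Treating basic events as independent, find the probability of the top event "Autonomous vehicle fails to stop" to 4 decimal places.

0.0964

P(Brake command lost) [AND] = 0.19 × 0.08 × 0.40 = 0.006080
P(Redundant channel fails) [AND] = 0.37 × 0.12 = 0.044400
P(Perception stack lost) [OR] = 1 − (1−0.12) × (1−0.45) = 0.516000
P(Actuation path lost) [AND] = 0.006080 × 0.044400 × 0.516000 = 0.000139
P(Fallback branch down) [AND] = 0.34 × 0.000139 × 0.43 × 0.07 = 0.000001
P(Planning chain inoperative) [OR] = 1 − (1−0.43) × (1−0.37) = 0.640900
P(Brake command 2 fails) [AND] = 0.15 × 0.640900 = 0.096135
P(Redundant channel 2 lost) [AND] = 0.19 × 0.09 × 0.20 × 0.08 = 0.000274
P(Autonomous vehicle fails to stop) [OR] = 1 − (1−0.000001) × (1−0.096135) × (1−0.000274) = 0.096384
Rounded to 4 decimal places: P(Autonomous vehicle fails to stop) ≈ 0.0964.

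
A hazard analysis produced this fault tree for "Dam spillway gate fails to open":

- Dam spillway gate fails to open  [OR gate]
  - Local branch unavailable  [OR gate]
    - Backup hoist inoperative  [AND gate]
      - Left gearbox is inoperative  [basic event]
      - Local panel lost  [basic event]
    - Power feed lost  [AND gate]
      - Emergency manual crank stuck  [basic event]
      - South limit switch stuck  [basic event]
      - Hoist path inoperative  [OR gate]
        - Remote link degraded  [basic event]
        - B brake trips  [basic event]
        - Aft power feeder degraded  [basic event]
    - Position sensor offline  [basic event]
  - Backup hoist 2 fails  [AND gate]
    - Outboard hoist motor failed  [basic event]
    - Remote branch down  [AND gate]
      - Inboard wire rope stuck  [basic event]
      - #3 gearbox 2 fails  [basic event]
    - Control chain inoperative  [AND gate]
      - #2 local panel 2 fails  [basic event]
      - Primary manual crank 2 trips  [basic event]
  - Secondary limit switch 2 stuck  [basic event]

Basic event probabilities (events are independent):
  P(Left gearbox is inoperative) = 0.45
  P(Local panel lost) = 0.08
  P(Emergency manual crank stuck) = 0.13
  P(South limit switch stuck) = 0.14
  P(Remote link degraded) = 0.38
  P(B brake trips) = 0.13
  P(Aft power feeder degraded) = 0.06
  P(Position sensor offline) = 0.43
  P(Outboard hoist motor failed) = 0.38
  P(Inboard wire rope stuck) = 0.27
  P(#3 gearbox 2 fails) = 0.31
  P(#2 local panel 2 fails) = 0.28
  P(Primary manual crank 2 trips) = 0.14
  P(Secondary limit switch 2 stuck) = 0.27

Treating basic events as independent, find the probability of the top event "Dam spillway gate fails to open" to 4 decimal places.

0.6030

P(Backup hoist inoperative) [AND] = 0.45 × 0.08 = 0.036000
P(Hoist path inoperative) [OR] = 1 − (1−0.38) × (1−0.13) × (1−0.06) = 0.492964
P(Power feed lost) [AND] = 0.13 × 0.14 × 0.492964 = 0.008972
P(Local branch unavailable) [OR] = 1 − (1−0.036000) × (1−0.008972) × (1−0.43) = 0.455450
P(Remote branch down) [AND] = 0.27 × 0.31 = 0.083700
P(Control chain inoperative) [AND] = 0.28 × 0.14 = 0.039200
P(Backup hoist 2 fails) [AND] = 0.38 × 0.083700 × 0.039200 = 0.001247
P(Dam spillway gate fails to open) [OR] = 1 − (1−0.455450) × (1−0.001247) × (1−0.27) = 0.602974
Rounded to 4 decimal places: P(Dam spillway gate fails to open) ≈ 0.6030.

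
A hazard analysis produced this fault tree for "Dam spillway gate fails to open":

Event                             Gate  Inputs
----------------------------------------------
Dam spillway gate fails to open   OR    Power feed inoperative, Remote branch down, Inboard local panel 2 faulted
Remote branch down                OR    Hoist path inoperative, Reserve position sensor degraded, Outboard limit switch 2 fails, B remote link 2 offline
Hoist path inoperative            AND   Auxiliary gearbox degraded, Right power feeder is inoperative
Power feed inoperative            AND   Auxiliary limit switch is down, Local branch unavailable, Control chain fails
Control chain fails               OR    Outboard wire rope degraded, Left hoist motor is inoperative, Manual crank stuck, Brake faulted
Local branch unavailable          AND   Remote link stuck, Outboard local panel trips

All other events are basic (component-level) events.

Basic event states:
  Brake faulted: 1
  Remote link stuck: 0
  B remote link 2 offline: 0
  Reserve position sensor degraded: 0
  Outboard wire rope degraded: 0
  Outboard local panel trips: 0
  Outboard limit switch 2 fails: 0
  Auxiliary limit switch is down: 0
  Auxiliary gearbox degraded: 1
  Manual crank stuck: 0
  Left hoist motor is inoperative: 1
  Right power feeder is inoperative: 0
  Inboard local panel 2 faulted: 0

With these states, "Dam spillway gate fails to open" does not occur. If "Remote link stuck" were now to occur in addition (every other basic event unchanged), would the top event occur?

Counterfactual: set "Remote link stuck" to occurred.
Local branch unavailable [AND]: Remote link stuck=occurs, Outboard local panel trips=not → not all inputs occur → does not occur.
Control chain fails [OR]: Outboard wire rope degraded=not, Left hoist motor is inoperative=occurs, Manual crank stuck=not, Brake faulted=occurs → at least one input occurs → occurs.
Power feed inoperative [AND]: Auxiliary limit switch is down=not, Local branch unavailable=not, Control chain fails=occurs → not all inputs occur → does not occur.
Hoist path inoperative [AND]: Auxiliary gearbox degraded=occurs, Right power feeder is inoperative=not → not all inputs occur → does not occur.
Remote branch down [OR]: Hoist path inoperative=not, Reserve position sensor degraded=not, Outboard limit switch 2 fails=not, B remote link 2 offline=not → no input occurs → does not occur.
Dam spillway gate fails to open [OR]: Power feed inoperative=not, Remote branch down=not, Inboard local panel 2 faulted=not → no input occurs → does not occur.

No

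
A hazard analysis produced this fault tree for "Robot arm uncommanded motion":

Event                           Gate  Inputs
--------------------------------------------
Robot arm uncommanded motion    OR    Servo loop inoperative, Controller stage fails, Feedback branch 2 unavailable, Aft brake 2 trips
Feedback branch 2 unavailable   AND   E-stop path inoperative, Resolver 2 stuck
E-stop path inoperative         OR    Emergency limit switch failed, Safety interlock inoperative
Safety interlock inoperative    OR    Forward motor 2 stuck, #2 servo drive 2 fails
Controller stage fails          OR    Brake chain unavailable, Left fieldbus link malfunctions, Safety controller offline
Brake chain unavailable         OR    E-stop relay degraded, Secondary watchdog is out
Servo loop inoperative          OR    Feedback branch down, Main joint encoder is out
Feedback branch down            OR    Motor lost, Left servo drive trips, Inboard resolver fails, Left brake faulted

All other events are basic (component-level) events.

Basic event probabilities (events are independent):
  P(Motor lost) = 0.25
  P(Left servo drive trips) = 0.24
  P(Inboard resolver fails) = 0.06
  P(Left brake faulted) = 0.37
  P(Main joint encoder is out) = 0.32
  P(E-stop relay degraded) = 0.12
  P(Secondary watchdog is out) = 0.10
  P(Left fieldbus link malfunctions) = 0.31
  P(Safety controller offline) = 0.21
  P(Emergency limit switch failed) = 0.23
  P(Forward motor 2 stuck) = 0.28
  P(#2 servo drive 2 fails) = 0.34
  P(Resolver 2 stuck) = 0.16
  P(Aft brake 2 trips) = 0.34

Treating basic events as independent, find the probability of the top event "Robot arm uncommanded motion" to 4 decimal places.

0.9412

P(Feedback branch down) [OR] = 1 − (1−0.25) × (1−0.24) × (1−0.06) × (1−0.37) = 0.662446
P(Servo loop inoperative) [OR] = 1 − (1−0.662446) × (1−0.32) = 0.770463
P(Brake chain unavailable) [OR] = 1 − (1−0.12) × (1−0.10) = 0.208000
P(Controller stage fails) [OR] = 1 − (1−0.208000) × (1−0.31) × (1−0.21) = 0.568281
P(Safety interlock inoperative) [OR] = 1 − (1−0.28) × (1−0.34) = 0.524800
P(E-stop path inoperative) [OR] = 1 − (1−0.23) × (1−0.524800) = 0.634096
P(Feedback branch 2 unavailable) [AND] = 0.634096 × 0.16 = 0.101455
P(Robot arm uncommanded motion) [OR] = 1 − (1−0.770463) × (1−0.568281) × (1−0.101455) × (1−0.34) = 0.941232
Rounded to 4 decimal places: P(Robot arm uncommanded motion) ≈ 0.9412.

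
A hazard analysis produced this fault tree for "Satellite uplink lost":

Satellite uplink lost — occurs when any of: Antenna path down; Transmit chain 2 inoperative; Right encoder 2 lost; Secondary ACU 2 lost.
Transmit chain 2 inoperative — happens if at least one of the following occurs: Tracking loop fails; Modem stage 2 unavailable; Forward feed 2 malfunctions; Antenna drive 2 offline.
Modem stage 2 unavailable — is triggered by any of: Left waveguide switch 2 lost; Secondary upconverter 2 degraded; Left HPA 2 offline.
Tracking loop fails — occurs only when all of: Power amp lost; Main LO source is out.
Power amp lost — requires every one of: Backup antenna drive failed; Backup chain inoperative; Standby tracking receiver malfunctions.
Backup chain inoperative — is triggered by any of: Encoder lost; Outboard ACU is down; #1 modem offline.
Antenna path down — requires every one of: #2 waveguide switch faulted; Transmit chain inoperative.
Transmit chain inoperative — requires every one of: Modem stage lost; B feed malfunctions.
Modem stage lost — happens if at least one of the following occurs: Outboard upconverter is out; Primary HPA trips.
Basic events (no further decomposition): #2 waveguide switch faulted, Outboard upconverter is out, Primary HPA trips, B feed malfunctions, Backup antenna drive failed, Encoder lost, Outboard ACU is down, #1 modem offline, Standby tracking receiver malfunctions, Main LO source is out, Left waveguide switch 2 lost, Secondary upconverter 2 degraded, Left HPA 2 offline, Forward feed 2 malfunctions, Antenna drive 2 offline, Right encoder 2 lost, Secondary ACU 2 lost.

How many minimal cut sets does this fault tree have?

Modem stage lost [OR]: union of children's cut sets → 2 cut set(s).
Transmit chain inoperative [AND]: one cut set from each child combined → 2 × 1 = 2 cut set(s).
Antenna path down [AND]: one cut set from each child combined → 1 × 2 = 2 cut set(s).
Backup chain inoperative [OR]: union of children's cut sets → 3 cut set(s).
Power amp lost [AND]: one cut set from each child combined → 1 × 3 × 1 = 3 cut set(s).
Tracking loop fails [AND]: one cut set from each child combined → 3 × 1 = 3 cut set(s).
Modem stage 2 unavailable [OR]: union of children's cut sets → 3 cut set(s).
Transmit chain 2 inoperative [OR]: union of children's cut sets → 8 cut set(s).
Satellite uplink lost [OR]: union of children's cut sets → 12 cut set(s).

12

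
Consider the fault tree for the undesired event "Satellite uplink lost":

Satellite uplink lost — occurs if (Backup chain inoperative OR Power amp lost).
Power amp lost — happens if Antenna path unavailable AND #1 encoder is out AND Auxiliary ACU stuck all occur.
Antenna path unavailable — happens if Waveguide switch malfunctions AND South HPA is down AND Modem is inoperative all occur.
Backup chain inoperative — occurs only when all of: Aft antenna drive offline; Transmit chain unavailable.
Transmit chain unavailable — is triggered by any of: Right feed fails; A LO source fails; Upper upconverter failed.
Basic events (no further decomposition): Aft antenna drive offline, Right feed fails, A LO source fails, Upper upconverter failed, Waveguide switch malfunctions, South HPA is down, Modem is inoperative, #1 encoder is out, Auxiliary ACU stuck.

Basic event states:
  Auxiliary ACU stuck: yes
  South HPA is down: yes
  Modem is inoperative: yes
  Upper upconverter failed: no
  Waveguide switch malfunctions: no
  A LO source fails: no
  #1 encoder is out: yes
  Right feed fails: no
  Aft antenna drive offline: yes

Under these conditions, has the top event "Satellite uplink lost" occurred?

Transmit chain unavailable [OR]: Right feed fails=not, A LO source fails=not, Upper upconverter failed=not → no input occurs → does not occur.
Backup chain inoperative [AND]: Aft antenna drive offline=occurs, Transmit chain unavailable=not → not all inputs occur → does not occur.
Antenna path unavailable [AND]: Waveguide switch malfunctions=not, South HPA is down=occurs, Modem is inoperative=occurs → not all inputs occur → does not occur.
Power amp lost [AND]: Antenna path unavailable=not, #1 encoder is out=occurs, Auxiliary ACU stuck=occurs → not all inputs occur → does not occur.
Satellite uplink lost [OR]: Backup chain inoperative=not, Power amp lost=not → no input occurs → does not occur.

No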